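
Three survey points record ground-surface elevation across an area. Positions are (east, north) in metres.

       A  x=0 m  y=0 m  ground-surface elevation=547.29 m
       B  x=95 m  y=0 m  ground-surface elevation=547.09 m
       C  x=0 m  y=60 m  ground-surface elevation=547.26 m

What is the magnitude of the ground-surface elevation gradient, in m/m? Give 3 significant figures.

0.00216 m/m

∂z/∂x = (547.09 − 547.29) / (95 − 0) = -0.002105
∂z/∂y = (547.26 − 547.29) / (60 − 0) = -0.0005000
|∇f| = √(-0.002105² + -0.0005000²) = 0.002164 m/m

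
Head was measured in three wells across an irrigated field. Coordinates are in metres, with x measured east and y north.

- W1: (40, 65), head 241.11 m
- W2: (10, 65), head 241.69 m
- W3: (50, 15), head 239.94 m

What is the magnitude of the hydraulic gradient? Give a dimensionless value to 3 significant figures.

0.0275

Three-point gradient (reference W1): Δ to W2 = (-30, 0, +0.58), Δ to W3 = (10, -50, -1.17).
∂h/∂x = -0.01933, ∂h/∂y = +0.01953 (det = 1500).
|∇h| = √(-0.01933² + 0.01953²) = 0.02748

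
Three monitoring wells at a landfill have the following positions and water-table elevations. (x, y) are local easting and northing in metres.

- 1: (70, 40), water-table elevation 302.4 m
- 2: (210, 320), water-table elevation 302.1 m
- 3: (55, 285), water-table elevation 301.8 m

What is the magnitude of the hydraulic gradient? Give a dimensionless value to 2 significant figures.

With h = a·x + b·y + c and 1 as origin, the differences give:
  140·a + 280·b = -0.3
  (-15)·a + 245·b = -0.6
Eliminate b (×245 and ×280, subtract): 38500·a = 94.50 → a = ∂h/∂x = +0.002455
Back-substitute: b = ∂h/∂y = -0.002299.
|∇h| = √(0.002455² + -0.002299²) = 0.003363

0.0034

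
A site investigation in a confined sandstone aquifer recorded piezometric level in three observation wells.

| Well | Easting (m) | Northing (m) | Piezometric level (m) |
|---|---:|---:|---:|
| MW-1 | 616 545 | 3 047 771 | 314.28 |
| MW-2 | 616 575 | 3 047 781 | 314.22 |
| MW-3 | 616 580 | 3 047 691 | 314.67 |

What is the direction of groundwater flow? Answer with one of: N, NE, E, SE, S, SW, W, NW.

N

With h = a·x + b·y + c and MW-1 as origin, the differences give:
  30·a + 10·b = -0.06
  35·a + (-80)·b = +0.39
Eliminate b (×(-80) and ×10, subtract): -2750·a = 0.900 → a = ∂h/∂x = -0.0003273
Back-substitute: b = ∂h/∂y = -0.005018.
Flow = −∇h = (+0.0003273 east, +0.005018 north), which points north.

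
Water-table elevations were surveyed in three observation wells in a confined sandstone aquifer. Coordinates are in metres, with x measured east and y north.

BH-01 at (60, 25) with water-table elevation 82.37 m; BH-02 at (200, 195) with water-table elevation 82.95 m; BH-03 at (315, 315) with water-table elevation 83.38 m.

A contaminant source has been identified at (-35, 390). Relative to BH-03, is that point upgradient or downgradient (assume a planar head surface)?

downgradient

Differences from BH-01: to BH-02 (Δx, Δy, Δh) = (140, 170, +0.58); to BH-03 = (255, 290, +1.01).
Solve a·Δx + b·Δy = Δh: det = 140·290 − 255·170 = -2750.
∂h/∂x = [(+0.58)·290 − (+1.01)·170] / -2750 = +0.001273
∂h/∂y = [140·(+1.01) − 255·(+0.58)] / -2750 = +0.002364
Head at (-35, 390) = 82.37 + (+0.001273)·(-95) + (+0.002364)·(365) = 83.11 m.
That is lower than the 83.38 m at BH-03, so the point is downgradient.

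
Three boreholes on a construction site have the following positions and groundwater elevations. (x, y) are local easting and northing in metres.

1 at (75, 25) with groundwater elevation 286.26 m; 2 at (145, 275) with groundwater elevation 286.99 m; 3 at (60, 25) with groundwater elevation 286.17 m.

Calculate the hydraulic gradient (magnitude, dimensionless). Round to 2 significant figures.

0.0061

Differences from 1: to 2 (Δx, Δy, Δh) = (70, 250, +0.73); to 3 = (-15, 0, -0.09).
Solve a·Δx + b·Δy = Δh: det = 70·0 − (-15)·250 = 3750.
∂h/∂x = [(+0.73)·0 − (-0.09)·250] / 3750 = +0.006000
∂h/∂y = [70·(-0.09) − (-15)·(+0.73)] / 3750 = +0.001240
|∇h| = √(0.006000² + 0.001240²) = 0.006127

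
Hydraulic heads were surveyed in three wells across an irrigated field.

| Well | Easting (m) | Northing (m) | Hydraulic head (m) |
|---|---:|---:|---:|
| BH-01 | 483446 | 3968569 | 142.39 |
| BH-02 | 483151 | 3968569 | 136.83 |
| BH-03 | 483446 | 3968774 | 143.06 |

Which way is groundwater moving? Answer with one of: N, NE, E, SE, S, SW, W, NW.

∂h/∂x = (136.83 − 142.39) / (483151 − 483446) = +0.01885
∂h/∂y = (143.06 − 142.39) / (3968774 − 3968569) = +0.003268
Flow = −∇h = (-0.01885 east, -0.003268 north), which points west.

W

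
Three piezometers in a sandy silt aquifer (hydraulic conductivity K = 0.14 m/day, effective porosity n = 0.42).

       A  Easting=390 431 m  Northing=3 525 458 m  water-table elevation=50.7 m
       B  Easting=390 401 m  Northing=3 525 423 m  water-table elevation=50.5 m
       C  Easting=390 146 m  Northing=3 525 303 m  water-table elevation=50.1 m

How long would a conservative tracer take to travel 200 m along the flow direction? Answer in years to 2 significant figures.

220 years

Taking A as reference: B−A = (-30, -35, -0.2); C−A = (-285, -155, -0.6).
Determinant of the coordinate differences = (-30)·(-155) − (-285)·(-35) = -5325.
∂h/∂x = [(-0.2)·(-155) − (-0.6)·(-35)] / -5325 = -0.001878
∂h/∂y = [(-30)·(-0.6) − (-285)·(-0.2)] / -5325 = +0.007324
|∇h| = √(-0.001878² + 0.007324²) = 0.007561
Seepage velocity v = K·i/n = 0.14 × 0.007561 / 0.42 = 0.00252 m/day.
t = 200 / 0.00252 = 7.937e+04 days = 217 years.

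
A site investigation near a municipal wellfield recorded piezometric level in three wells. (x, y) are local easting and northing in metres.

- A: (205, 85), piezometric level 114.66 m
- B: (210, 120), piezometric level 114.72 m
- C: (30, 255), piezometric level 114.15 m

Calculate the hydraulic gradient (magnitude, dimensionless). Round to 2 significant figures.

Differences from A: to B (Δx, Δy, Δh) = (5, 35, +0.06); to C = (-175, 170, -0.51).
Determinant of the coordinate differences = 5·170 − (-175)·35 = 6975.
∂h/∂x = [(+0.06)·170 − (-0.51)·35] / 6975 = +0.004022
∂h/∂y = [5·(-0.51) − (-175)·(+0.06)] / 6975 = +0.001140
|∇h| = √(0.004022² + 0.001140²) = 0.00418

0.0042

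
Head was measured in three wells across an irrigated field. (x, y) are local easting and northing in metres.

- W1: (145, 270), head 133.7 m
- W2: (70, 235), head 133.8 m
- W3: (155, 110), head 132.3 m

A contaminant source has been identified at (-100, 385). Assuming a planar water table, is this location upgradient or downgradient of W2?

upgradient

With h = a·x + b·y + c and W1 as origin, the differences give:
  (-75)·a + (-35)·b = +0.1
  10·a + (-160)·b = -1.4
Eliminate b (×(-160) and ×(-35), subtract): 12350·a = -65.00 → a = ∂h/∂x = -0.005263
Back-substitute: b = ∂h/∂y = +0.008421.
Head at (-100, 385) = 133.7 + (-0.005263)·(-245) + (+0.008421)·(115) = 135.96 m.
That is higher than the 133.8 m at W2, so the point is upgradient.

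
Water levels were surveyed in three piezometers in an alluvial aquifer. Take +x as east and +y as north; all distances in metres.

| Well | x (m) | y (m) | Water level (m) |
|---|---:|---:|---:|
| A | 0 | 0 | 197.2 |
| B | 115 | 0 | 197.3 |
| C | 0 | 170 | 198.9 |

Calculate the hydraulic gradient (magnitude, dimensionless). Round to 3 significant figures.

∂h/∂x = (197.3 − 197.2) / (115 − 0) = +0.0008696
∂h/∂y = (198.9 − 197.2) / (170 − 0) = +0.01000
|∇h| = √(0.0008696² + 0.01000²) = 0.01004

0.0100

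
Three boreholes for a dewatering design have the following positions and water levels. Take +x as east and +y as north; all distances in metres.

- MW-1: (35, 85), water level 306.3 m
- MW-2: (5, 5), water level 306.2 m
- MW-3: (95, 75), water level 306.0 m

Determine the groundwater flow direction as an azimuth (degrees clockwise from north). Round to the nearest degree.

Differences from MW-1: to MW-2 (Δx, Δy, Δh) = (-30, -80, -0.1); to MW-3 = (60, -10, -0.3).
Solve a·Δx + b·Δy = Δh: det = (-30)·(-10) − 60·(-80) = 5100.
∂h/∂x = [(-0.1)·(-10) − (-0.3)·(-80)] / 5100 = -0.004510
∂h/∂y = [(-30)·(-0.3) − 60·(-0.1)] / 5100 = +0.002941
Flow direction (−∇h) has components (+0.004510 E, -0.002941 N).
Azimuth = atan2(E, N) = atan2(+0.004510, -0.002941) = 123.1° ≈ 123°.

123°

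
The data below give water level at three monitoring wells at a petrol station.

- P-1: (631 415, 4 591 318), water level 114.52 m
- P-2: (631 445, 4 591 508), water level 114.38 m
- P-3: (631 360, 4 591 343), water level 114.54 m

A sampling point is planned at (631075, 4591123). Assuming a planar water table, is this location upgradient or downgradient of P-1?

upgradient

With h = a·x + b·y + c and P-1 as origin, the differences give:
  30·a + 190·b = -0.14
  (-55)·a + 25·b = +0.02
Eliminate b (×25 and ×190, subtract): 11200·a = -7.300 → a = ∂h/∂x = -0.0006518
Back-substitute: b = ∂h/∂y = -0.0006339.
Head at (631075, 4591123) = 114.52 + (-0.0006518)·(-340) + (-0.0006339)·(-195) = 114.87 m.
That is higher than the 114.52 m at P-1, so the point is upgradient.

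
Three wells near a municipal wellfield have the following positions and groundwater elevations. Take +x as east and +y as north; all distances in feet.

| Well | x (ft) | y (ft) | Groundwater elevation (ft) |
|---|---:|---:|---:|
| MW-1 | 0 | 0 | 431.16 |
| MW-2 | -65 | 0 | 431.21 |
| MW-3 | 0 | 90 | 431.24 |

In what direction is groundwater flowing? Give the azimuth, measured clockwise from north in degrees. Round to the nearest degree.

139°

∂h/∂x = (431.21 − 431.16) / (-65 − 0) = -0.0007692
∂h/∂y = (431.24 − 431.16) / (90 − 0) = +0.0008889
Flow direction (−∇h) has components (+0.0007692 E, -0.0008889 N).
Azimuth = atan2(E, N) = atan2(+0.0007692, -0.0008889) = 139.1° ≈ 139°.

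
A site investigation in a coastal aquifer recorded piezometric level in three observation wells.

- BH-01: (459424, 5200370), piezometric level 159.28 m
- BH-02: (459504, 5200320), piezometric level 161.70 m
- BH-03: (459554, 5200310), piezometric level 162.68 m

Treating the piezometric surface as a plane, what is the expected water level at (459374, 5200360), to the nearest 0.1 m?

158.8 m

Differences from BH-01: to BH-02 (Δx, Δy, Δh) = (80, -50, +2.42); to BH-03 = (130, -60, +3.40).
Solve a·Δx + b·Δy = Δh: det = 80·(-60) − 130·(-50) = 1700.
∂h/∂x = [(+2.42)·(-60) − (+3.40)·(-50)] / 1700 = +0.01459
∂h/∂y = [80·(+3.40) − 130·(+2.42)] / 1700 = -0.02506
h(459374, 5200360) = 159.28 + (+0.01459)·(-50) + (-0.02506)·(-10) = 159.28 -0.729 +0.251 = 158.801 m.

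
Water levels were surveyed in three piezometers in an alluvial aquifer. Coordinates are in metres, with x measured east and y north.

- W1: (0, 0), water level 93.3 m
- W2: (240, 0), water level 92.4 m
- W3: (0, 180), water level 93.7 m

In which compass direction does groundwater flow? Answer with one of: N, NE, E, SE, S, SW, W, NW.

SE

∂h/∂x = (92.4 − 93.3) / (240 − 0) = -0.003750
∂h/∂y = (93.7 − 93.3) / (180 − 0) = +0.002222
Flow = −∇h = (+0.003750 east, -0.002222 north), which points southeast.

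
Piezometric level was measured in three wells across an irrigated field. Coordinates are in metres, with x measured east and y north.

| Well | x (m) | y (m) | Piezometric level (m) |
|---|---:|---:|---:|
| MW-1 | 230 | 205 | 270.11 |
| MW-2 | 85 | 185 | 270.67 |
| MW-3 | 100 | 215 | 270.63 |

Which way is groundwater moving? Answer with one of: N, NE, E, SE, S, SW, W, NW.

Taking MW-1 as reference: MW-2−MW-1 = (-145, -20, +0.56); MW-3−MW-1 = (-130, 10, +0.52).
Solve a·Δx + b·Δy = Δh: det = (-145)·10 − (-130)·(-20) = -4050.
∂h/∂x = [(+0.56)·10 − (+0.52)·(-20)] / -4050 = -0.003951
∂h/∂y = [(-145)·(+0.52) − (-130)·(+0.56)] / -4050 = +0.0006420
Flow = −∇h = (+0.003951 east, -0.0006420 north), which points east.

E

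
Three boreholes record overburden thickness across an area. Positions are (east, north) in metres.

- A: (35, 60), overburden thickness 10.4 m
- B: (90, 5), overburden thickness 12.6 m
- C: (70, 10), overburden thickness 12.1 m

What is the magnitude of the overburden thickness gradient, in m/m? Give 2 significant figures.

0.028 m/m

Three-point gradient (reference A): Δ to B = (55, -55, +2.2), Δ to C = (35, -50, +1.7).
∂d/∂x = +0.02000, ∂d/∂y = -0.02000 (det = -825).
|∇f| = √(0.02000² + -0.02000²) = 0.02828 m/m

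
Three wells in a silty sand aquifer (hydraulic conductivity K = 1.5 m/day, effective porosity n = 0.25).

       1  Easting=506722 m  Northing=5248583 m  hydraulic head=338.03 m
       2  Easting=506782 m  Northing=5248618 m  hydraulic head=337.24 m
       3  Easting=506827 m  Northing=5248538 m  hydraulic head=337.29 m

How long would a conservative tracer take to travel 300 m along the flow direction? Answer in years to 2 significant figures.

12 years

With h = a·x + b·y + c and 1 as origin, the differences give:
  60·a + 35·b = -0.79
  105·a + (-45)·b = -0.74
Eliminate b (×(-45) and ×35, subtract): -6375·a = 61.450 → a = ∂h/∂x = -0.009639
Back-substitute: b = ∂h/∂y = -0.006047.
|∇h| = √(-0.009639² + -0.006047²) = 0.01138
Seepage velocity v = K·i/n = 1.5 × 0.01138 / 0.25 = 0.06828 m/day.
t = 300 / 0.06828 = 4394 days = 12 years.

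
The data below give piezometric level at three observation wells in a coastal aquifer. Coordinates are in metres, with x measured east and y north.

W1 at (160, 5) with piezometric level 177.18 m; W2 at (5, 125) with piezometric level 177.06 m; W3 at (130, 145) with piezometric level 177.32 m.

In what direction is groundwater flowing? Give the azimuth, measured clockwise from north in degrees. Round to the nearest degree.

233°

Taking W1 as reference: W2−W1 = (-155, 120, -0.12); W3−W1 = (-30, 140, +0.14).
Solve a·Δx + b·Δy = Δh: det = (-155)·140 − (-30)·120 = -18100.
∂h/∂x = [(-0.12)·140 − (+0.14)·120] / -18100 = +0.001856
∂h/∂y = [(-155)·(+0.14) − (-30)·(-0.12)] / -18100 = +0.001398
Flow direction (−∇h) has components (-0.001856 E, -0.001398 N).
Azimuth = atan2(E, N) = atan2(-0.001856, -0.001398) = 233.0° ≈ 233°.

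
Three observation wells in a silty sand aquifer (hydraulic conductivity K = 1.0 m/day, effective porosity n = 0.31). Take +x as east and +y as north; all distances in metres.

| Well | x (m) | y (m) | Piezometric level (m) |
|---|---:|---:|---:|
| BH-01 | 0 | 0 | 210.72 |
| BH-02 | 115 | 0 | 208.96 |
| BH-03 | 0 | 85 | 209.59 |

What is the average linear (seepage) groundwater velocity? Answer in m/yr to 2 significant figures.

∂h/∂x = (208.96 − 210.72) / (115 − 0) = -0.01530
∂h/∂y = (209.59 − 210.72) / (85 − 0) = -0.01329
|∇h| = √(-0.01530² + -0.01329²) = 0.02027
Seepage velocity v = K·i/n = 1.0 × 0.02027 / 0.31 = 0.06539 m/day = 23.88 m/yr.

24 m/yr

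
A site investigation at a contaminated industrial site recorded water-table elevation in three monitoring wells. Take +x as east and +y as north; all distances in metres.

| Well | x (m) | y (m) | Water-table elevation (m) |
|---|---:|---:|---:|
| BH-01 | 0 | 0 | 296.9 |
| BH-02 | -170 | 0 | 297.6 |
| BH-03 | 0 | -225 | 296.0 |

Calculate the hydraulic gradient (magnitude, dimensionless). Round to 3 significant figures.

∂h/∂x = (297.6 − 296.9) / (-170 − 0) = -0.004118
∂h/∂y = (296.0 − 296.9) / (-225 − 0) = +0.004000
|∇h| = √(-0.004118² + 0.004000²) = 0.005741

0.00574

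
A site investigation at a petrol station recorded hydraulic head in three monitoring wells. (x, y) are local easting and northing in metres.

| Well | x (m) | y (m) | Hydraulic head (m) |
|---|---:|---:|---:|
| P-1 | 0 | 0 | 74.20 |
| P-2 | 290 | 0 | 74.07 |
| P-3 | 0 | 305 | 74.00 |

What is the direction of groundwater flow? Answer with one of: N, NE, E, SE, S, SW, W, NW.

NE

∂h/∂x = (74.07 − 74.20) / (290 − 0) = -0.0004483
∂h/∂y = (74.00 − 74.20) / (305 − 0) = -0.0006557
Flow = −∇h = (+0.0004483 east, +0.0006557 north), which points northeast.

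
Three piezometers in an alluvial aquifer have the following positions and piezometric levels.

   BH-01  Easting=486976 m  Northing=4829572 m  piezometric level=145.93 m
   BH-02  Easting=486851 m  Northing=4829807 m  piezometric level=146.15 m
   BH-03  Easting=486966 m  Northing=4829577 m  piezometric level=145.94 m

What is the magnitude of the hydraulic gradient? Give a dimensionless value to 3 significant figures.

With h = a·x + b·y + c and BH-01 as origin, the differences give:
  (-125)·a + 235·b = +0.22
  (-10)·a + 5·b = +0.01
Eliminate b (×5 and ×235, subtract): 1725·a = -1.250 → a = ∂h/∂x = -0.0007246
Back-substitute: b = ∂h/∂y = +0.0005507.
|∇h| = √(-0.0007246² + 0.0005507²) = 0.0009101

0.000910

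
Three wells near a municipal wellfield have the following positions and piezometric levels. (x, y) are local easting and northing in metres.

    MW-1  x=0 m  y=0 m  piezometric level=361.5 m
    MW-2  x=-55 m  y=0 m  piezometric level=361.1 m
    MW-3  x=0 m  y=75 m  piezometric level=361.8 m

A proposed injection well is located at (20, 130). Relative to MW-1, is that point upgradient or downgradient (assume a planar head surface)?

∂h/∂x = (361.1 − 361.5) / (-55 − 0) = +0.007273
∂h/∂y = (361.8 − 361.5) / (75 − 0) = +0.004000
Head at (20, 130) = 361.5 + (+0.007273)·(20) + (+0.004000)·(130) = 362.17 m.
That is higher than the 361.5 m at MW-1, so the point is upgradient.

upgradient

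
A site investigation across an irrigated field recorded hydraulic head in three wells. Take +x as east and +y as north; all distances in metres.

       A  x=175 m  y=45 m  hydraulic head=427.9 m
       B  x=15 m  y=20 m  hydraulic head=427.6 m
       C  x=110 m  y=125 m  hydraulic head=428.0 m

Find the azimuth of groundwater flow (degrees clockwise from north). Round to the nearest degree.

211°

Differences from A: to B (Δx, Δy, Δh) = (-160, -25, -0.3); to C = (-65, 80, +0.1).
Determinant of the coordinate differences = (-160)·80 − (-65)·(-25) = -14425.
∂h/∂x = [(-0.3)·80 − (+0.1)·(-25)] / -14425 = +0.001490
∂h/∂y = [(-160)·(+0.1) − (-65)·(-0.3)] / -14425 = +0.002461
Flow direction (−∇h) has components (-0.001490 E, -0.002461 N).
Azimuth = atan2(E, N) = atan2(-0.001490, -0.002461) = 211.2° ≈ 211°.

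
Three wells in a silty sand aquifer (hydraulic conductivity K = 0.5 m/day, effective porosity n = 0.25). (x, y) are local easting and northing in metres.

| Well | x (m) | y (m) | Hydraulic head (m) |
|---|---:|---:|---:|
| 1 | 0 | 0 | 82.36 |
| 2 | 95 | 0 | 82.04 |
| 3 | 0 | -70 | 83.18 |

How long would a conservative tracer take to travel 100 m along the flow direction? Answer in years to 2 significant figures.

11 years

∂h/∂x = (82.04 − 82.36) / (95 − 0) = -0.003368
∂h/∂y = (83.18 − 82.36) / (-70 − 0) = -0.01171
|∇h| = √(-0.003368² + -0.01171²) = 0.01218
Seepage velocity v = K·i/n = 0.5 × 0.01218 / 0.25 = 0.02436 m/day.
t = 100 / 0.02436 = 4105 days = 11.2 years.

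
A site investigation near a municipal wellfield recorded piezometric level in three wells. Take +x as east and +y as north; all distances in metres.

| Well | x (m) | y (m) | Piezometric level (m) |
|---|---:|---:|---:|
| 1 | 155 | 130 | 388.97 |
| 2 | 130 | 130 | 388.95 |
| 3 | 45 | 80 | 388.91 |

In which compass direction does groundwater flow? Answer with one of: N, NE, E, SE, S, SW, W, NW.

NW

With h = a·x + b·y + c and 1 as origin, the differences give:
  (-25)·a + 0·b = -0.02
  (-110)·a + (-50)·b = -0.06
Eliminate b (×(-50) and ×0, subtract): 1250·a = 1.000 → a = ∂h/∂x = +0.0008000
Back-substitute: b = ∂h/∂y = -0.0005600.
Flow = −∇h = (-0.0008000 east, +0.0005600 north), which points northwest.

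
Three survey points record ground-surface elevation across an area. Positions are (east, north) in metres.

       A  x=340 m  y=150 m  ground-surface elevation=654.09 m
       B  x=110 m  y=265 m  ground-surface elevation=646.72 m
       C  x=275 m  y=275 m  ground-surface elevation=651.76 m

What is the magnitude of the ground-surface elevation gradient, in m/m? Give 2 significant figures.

Taking A as reference: B−A = (-230, 115, -7.37); C−A = (-65, 125, -2.33).
Solve a·Δx + b·Δy = Δz: det = (-230)·125 − (-65)·115 = -21275.
∂z/∂x = [(-7.37)·125 − (-2.33)·115] / -21275 = +0.03071
∂z/∂y = [(-230)·(-2.33) − (-65)·(-7.37)] / -21275 = -0.002672
|∇f| = √(0.03071² + -0.002672²) = 0.03083 m/m

0.031 m/m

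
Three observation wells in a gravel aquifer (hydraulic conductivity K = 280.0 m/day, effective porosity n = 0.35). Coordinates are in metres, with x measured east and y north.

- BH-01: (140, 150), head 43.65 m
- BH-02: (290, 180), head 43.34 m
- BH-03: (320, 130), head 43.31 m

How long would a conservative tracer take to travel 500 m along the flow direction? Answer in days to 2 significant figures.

310 days

Taking BH-01 as reference: BH-02−BH-01 = (150, 30, -0.31); BH-03−BH-01 = (180, -20, -0.34).
Determinant of the coordinate differences = 150·(-20) − 180·30 = -8400.
∂h/∂x = [(-0.31)·(-20) − (-0.34)·30] / -8400 = -0.001952
∂h/∂y = [150·(-0.34) − 180·(-0.31)] / -8400 = -0.0005714
|∇h| = √(-0.001952² + -0.0005714²) = 0.002034
Seepage velocity v = K·i/n = 280.0 × 0.002034 / 0.35 = 1.627 m/day.
t = 500 / 1.627 = 307.3 days.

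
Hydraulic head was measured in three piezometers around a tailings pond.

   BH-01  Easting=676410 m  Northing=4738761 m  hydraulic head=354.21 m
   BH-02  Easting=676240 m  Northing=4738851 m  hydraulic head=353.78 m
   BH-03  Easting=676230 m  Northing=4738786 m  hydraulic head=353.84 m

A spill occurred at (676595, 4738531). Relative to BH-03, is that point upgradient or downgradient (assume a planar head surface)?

Differences from BH-01: to BH-02 (Δx, Δy, Δh) = (-170, 90, -0.43); to BH-03 = (-180, 25, -0.37).
Solve a·Δx + b·Δy = Δh: det = (-170)·25 − (-180)·90 = 11950.
∂h/∂x = [(-0.43)·25 − (-0.37)·90] / 11950 = +0.001887
∂h/∂y = [(-170)·(-0.37) − (-180)·(-0.43)] / 11950 = -0.001213
Head at (676595, 4738531) = 354.21 + (+0.001887)·(185) + (-0.001213)·(-230) = 354.84 m.
That is higher than the 353.84 m at BH-03, so the point is upgradient.

upgradient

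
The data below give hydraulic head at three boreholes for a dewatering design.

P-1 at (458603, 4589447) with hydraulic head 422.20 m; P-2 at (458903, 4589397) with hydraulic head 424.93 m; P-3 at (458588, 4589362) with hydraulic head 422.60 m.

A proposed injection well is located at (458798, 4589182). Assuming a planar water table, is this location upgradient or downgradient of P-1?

upgradient

Taking P-1 as reference: P-2−P-1 = (300, -50, +2.73); P-3−P-1 = (-15, -85, +0.40).
Solve a·Δx + b·Δy = Δh: det = 300·(-85) − (-15)·(-50) = -26250.
∂h/∂x = [(+2.73)·(-85) − (+0.40)·(-50)] / -26250 = +0.008078
∂h/∂y = [300·(+0.40) − (-15)·(+2.73)] / -26250 = -0.006131
Head at (458798, 4589182) = 422.20 + (+0.008078)·(195) + (-0.006131)·(-265) = 425.40 m.
That is higher than the 422.20 m at P-1, so the point is upgradient.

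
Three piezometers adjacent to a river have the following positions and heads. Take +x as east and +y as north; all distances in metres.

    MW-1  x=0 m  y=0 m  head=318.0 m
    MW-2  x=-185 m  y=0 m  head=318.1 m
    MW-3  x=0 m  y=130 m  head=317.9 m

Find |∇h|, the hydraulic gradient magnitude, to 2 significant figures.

0.00094

∂h/∂x = (318.1 − 318.0) / (-185 − 0) = -0.0005405
∂h/∂y = (317.9 − 318.0) / (130 − 0) = -0.0007692
|∇h| = √(-0.0005405² + -0.0007692²) = 0.0009401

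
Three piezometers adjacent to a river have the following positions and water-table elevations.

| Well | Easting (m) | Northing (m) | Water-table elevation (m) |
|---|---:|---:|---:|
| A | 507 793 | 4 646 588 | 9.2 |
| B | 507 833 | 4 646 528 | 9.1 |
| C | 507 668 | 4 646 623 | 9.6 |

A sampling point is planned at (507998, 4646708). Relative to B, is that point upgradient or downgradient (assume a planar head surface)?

With h = a·x + b·y + c and A as origin, the differences give:
  40·a + (-60)·b = -0.1
  (-125)·a + 35·b = +0.4
Eliminate b (×35 and ×(-60), subtract): -6100·a = 20.50 → a = ∂h/∂x = -0.003361
Back-substitute: b = ∂h/∂y = -0.0005738.
Head at (507998, 4646708) = 9.2 + (-0.003361)·(205) + (-0.0005738)·(120) = 8.44 m.
That is lower than the 9.1 m at B, so the point is downgradient.

downgradient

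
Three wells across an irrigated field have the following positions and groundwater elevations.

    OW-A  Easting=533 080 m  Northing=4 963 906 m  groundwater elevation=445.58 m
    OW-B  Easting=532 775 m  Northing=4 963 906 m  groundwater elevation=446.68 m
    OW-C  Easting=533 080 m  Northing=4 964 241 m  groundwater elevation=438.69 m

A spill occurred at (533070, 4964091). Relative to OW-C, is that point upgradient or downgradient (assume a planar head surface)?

upgradient

∂h/∂x = (446.68 − 445.58) / (532775 − 533080) = -0.003607
∂h/∂y = (438.69 − 445.58) / (4964241 − 4963906) = -0.02057
Head at (533070, 4964091) = 445.58 + (-0.003607)·(-10) + (-0.02057)·(185) = 441.81 m.
That is higher than the 438.69 m at OW-C, so the point is upgradient.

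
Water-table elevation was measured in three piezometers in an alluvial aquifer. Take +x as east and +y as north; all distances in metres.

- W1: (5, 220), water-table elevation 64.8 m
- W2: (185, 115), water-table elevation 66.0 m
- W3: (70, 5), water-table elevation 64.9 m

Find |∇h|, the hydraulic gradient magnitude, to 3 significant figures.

With h = a·x + b·y + c and W1 as origin, the differences give:
  180·a + (-105)·b = +1.2
  65·a + (-215)·b = +0.1
Eliminate b (×(-215) and ×(-105), subtract): -31875·a = -247.50 → a = ∂h/∂x = +0.007765
Back-substitute: b = ∂h/∂y = +0.001882.
|∇h| = √(0.007765² + 0.001882²) = 0.00799

0.00799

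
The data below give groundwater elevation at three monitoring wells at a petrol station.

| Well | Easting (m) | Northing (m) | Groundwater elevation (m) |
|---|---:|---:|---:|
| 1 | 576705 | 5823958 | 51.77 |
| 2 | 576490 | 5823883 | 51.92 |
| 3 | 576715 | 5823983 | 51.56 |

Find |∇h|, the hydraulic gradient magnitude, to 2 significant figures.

Differences from 1: to 2 (Δx, Δy, Δh) = (-215, -75, +0.15); to 3 = (10, 25, -0.21).
Solve a·Δx + b·Δy = Δh: det = (-215)·25 − 10·(-75) = -4625.
∂h/∂x = [(+0.15)·25 − (-0.21)·(-75)] / -4625 = +0.002595
∂h/∂y = [(-215)·(-0.21) − 10·(+0.15)] / -4625 = -0.009438
|∇h| = √(0.002595² + -0.009438²) = 0.009788

0.0098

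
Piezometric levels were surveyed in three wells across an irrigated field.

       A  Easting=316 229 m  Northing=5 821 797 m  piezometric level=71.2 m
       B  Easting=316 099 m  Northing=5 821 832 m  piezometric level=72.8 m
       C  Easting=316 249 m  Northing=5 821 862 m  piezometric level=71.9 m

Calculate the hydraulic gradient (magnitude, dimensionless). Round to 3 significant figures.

0.0160

Three-point gradient (reference A): Δ to B = (-130, 35, +1.6), Δ to C = (20, 65, +0.7).
∂h/∂x = -0.008689, ∂h/∂y = +0.01344 (det = -9150).
|∇h| = √(-0.008689² + 0.01344²) = 0.016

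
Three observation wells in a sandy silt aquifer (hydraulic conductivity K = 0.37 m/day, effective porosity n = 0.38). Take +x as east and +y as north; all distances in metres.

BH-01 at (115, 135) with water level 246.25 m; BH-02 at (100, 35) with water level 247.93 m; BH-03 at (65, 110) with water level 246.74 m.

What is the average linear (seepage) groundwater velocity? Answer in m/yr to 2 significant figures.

5.9 m/yr

Taking BH-01 as reference: BH-02−BH-01 = (-15, -100, +1.68); BH-03−BH-01 = (-50, -25, +0.49).
Determinant of the coordinate differences = (-15)·(-25) − (-50)·(-100) = -4625.
∂h/∂x = [(+1.68)·(-25) − (+0.49)·(-100)] / -4625 = -0.001514
∂h/∂y = [(-15)·(+0.49) − (-50)·(+1.68)] / -4625 = -0.01657
|∇h| = √(-0.001514² + -0.01657²) = 0.01664
Seepage velocity v = K·i/n = 0.37 × 0.01664 / 0.38 = 0.0162 m/day = 5.917 m/yr.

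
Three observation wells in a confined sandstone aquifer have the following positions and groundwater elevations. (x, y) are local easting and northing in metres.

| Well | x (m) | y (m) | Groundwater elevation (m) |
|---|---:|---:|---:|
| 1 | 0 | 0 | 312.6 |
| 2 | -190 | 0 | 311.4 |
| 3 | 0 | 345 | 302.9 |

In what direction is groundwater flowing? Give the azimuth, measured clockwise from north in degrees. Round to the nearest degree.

347°

∂h/∂x = (311.4 − 312.6) / (-190 − 0) = +0.006316
∂h/∂y = (302.9 − 312.6) / (345 − 0) = -0.02812
Flow direction (−∇h) has components (-0.006316 E, +0.02812 N).
Azimuth = atan2(E, N) = atan2(-0.006316, +0.02812) = 347.3° ≈ 347°.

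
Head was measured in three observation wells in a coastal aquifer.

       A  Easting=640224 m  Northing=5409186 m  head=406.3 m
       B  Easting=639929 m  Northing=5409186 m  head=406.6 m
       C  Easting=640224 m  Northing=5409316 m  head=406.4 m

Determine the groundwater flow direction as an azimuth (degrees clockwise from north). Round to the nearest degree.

∂h/∂x = (406.6 − 406.3) / (639929 − 640224) = -0.001017
∂h/∂y = (406.4 − 406.3) / (5409316 − 5409186) = +0.0007692
Flow direction (−∇h) has components (+0.001017 E, -0.0007692 N).
Azimuth = atan2(E, N) = atan2(+0.001017, -0.0007692) = 127.1° ≈ 127°.

127°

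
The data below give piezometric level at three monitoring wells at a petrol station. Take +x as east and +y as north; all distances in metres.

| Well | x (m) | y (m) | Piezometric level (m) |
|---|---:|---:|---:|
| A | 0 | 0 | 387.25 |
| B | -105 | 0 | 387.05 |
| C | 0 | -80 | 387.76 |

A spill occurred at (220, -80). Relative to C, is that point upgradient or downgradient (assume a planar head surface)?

upgradient

∂h/∂x = (387.05 − 387.25) / (-105 − 0) = +0.001905
∂h/∂y = (387.76 − 387.25) / (-80 − 0) = -0.006375
Head at (220, -80) = 387.25 + (+0.001905)·(220) + (-0.006375)·(-80) = 388.18 m.
That is higher than the 387.76 m at C, so the point is upgradient.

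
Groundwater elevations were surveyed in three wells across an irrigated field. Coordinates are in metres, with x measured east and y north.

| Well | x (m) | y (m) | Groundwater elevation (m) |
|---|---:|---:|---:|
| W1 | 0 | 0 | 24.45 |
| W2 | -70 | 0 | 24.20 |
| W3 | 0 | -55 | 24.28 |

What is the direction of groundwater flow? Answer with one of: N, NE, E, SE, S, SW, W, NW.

SW

∂h/∂x = (24.20 − 24.45) / (-70 − 0) = +0.003571
∂h/∂y = (24.28 − 24.45) / (-55 − 0) = +0.003091
Flow = −∇h = (-0.003571 east, -0.003091 north), which points southwest.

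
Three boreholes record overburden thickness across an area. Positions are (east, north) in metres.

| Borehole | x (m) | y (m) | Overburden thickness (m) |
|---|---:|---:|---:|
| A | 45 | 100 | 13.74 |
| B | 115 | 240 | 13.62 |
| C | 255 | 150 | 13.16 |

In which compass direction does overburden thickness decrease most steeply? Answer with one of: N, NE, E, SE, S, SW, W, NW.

E

Three-point gradient (reference A): Δ to B = (70, 140, -0.12), Δ to C = (210, 50, -0.58).
∂d/∂x = -0.002903, ∂d/∂y = +0.0005946 (det = -25900).
Steepest decrease is along −∇f = (+0.002903 E, -0.0005946 N) → east.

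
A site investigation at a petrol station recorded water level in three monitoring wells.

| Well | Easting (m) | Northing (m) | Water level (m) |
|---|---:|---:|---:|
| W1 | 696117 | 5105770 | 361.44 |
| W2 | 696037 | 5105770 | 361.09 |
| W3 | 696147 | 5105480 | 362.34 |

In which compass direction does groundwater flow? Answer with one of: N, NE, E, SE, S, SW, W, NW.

NW

With h = a·x + b·y + c and W1 as origin, the differences give:
  (-80)·a + 0·b = -0.35
  30·a + (-290)·b = +0.90
Eliminate b (×(-290) and ×0, subtract): 23200·a = 101.500 → a = ∂h/∂x = +0.004375
Back-substitute: b = ∂h/∂y = -0.002651.
Flow = −∇h = (-0.004375 east, +0.002651 north), which points northwest.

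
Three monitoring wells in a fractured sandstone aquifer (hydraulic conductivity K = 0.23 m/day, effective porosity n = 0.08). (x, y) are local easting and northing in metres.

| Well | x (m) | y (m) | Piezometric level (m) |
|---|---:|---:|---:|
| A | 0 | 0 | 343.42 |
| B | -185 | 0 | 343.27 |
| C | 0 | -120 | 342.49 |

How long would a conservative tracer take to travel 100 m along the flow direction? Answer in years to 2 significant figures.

12 years

∂h/∂x = (343.27 − 343.42) / (-185 − 0) = +0.0008108
∂h/∂y = (342.49 − 343.42) / (-120 − 0) = +0.007750
|∇h| = √(0.0008108² + 0.007750²) = 0.007792
Seepage velocity v = K·i/n = 0.23 × 0.007792 / 0.08 = 0.0224 m/day.
t = 100 / 0.0224 = 4464 days = 12.2 years.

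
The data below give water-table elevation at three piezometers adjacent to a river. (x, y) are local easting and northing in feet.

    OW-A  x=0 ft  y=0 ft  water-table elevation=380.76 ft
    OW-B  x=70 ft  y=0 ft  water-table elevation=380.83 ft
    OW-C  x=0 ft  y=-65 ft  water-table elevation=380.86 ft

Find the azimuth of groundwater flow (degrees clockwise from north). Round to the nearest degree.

327°

∂h/∂x = (380.83 − 380.76) / (70 − 0) = +0.0010000
∂h/∂y = (380.86 − 380.76) / (-65 − 0) = -0.001538
Flow direction (−∇h) has components (-0.0010000 E, +0.001538 N).
Azimuth = atan2(E, N) = atan2(-0.0010000, +0.001538) = 327.0° ≈ 327°.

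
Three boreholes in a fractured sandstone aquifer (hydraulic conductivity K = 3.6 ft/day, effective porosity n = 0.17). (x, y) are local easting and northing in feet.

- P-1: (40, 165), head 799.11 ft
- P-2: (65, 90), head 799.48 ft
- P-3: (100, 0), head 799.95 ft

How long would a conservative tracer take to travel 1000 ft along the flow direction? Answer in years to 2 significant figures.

Three-point gradient (reference P-1): Δ to P-2 = (25, -75, +0.37), Δ to P-3 = (60, -165, +0.84).
∂h/∂x = +0.005200, ∂h/∂y = -0.003200 (det = 375).
|∇h| = √(0.005200² + -0.003200²) = 0.006106
Seepage velocity v = K·i/n = 3.6 × 0.006106 / 0.17 = 0.1293 ft/day.
t = 1000 / 0.1293 = 7734 days = 21.2 years.

21 years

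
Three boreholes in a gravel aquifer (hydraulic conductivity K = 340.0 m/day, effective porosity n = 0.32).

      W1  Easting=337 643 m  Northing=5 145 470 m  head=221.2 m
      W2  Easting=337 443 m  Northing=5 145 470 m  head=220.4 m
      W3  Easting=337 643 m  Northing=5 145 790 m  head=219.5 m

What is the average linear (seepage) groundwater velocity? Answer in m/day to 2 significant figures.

∂h/∂x = (220.4 − 221.2) / (337443 − 337643) = +0.004000
∂h/∂y = (219.5 − 221.2) / (5145790 − 5145470) = -0.005312
|∇h| = √(0.004000² + -0.005312²) = 0.00665
Seepage velocity v = K·i/n = 340.0 × 0.00665 / 0.32 = 7.066 m/day.

7.1 m/day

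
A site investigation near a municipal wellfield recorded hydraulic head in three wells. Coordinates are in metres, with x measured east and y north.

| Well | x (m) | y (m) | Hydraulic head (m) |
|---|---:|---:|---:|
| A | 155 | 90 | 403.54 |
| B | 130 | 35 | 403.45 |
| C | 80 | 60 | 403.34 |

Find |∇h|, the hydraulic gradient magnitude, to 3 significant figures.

Differences from A: to B (Δx, Δy, Δh) = (-25, -55, -0.09); to C = (-75, -30, -0.20).
Solve a·Δx + b·Δy = Δh: det = (-25)·(-30) − (-75)·(-55) = -3375.
∂h/∂x = [(-0.09)·(-30) − (-0.20)·(-55)] / -3375 = +0.002459
∂h/∂y = [(-25)·(-0.20) − (-75)·(-0.09)] / -3375 = +0.0005185
|∇h| = √(0.002459² + 0.0005185²) = 0.002513

0.00251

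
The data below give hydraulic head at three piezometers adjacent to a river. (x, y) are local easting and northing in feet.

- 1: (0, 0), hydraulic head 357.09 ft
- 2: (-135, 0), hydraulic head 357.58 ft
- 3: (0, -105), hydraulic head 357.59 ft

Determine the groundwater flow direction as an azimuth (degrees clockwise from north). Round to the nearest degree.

∂h/∂x = (357.58 − 357.09) / (-135 − 0) = -0.003630
∂h/∂y = (357.59 − 357.09) / (-105 − 0) = -0.004762
Flow direction (−∇h) has components (+0.003630 E, +0.004762 N).
Azimuth = atan2(E, N) = atan2(+0.003630, +0.004762) = 37.3° ≈ 037°.

037°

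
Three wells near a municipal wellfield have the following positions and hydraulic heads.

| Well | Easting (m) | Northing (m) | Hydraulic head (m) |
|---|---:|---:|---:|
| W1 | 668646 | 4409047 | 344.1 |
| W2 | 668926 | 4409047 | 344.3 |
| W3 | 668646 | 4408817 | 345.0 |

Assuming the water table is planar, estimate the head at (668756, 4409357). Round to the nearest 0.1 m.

∂h/∂x = (344.3 − 344.1) / (668926 − 668646) = +0.0007143
∂h/∂y = (345.0 − 344.1) / (4408817 − 4409047) = -0.003913
h(668756, 4409357) = 344.1 + (+0.0007143)·(110) + (-0.003913)·(310) = 344.1 +0.079 -1.213 = 342.966 m.

343.0 m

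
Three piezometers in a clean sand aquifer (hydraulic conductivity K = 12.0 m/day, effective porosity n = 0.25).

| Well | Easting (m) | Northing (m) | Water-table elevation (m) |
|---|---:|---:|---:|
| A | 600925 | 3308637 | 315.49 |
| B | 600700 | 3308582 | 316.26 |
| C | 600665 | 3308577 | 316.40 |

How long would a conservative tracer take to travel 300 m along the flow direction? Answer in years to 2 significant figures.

Differences from A: to B (Δx, Δy, Δh) = (-225, -55, +0.77); to C = (-260, -60, +0.91).
Solve a·Δx + b·Δy = Δh: det = (-225)·(-60) − (-260)·(-55) = -800.
∂h/∂x = [(+0.77)·(-60) − (+0.91)·(-55)] / -800 = -0.004812
∂h/∂y = [(-225)·(+0.91) − (-260)·(+0.77)] / -800 = +0.005687
|∇h| = √(-0.004812² + 0.005687²) = 0.00745
Seepage velocity v = K·i/n = 12.0 × 0.00745 / 0.25 = 0.3576 m/day.
t = 300 / 0.3576 = 838.9 days = 2.3 years.

2.3 years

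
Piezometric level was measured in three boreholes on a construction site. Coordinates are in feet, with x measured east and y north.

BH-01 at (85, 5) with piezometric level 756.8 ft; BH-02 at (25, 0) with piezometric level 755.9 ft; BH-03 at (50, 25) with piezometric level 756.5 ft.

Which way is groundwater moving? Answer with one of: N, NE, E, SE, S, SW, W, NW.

Differences from BH-01: to BH-02 (Δx, Δy, Δh) = (-60, -5, -0.9); to BH-03 = (-35, 20, -0.3).
Solve a·Δx + b·Δy = Δh: det = (-60)·20 − (-35)·(-5) = -1375.
∂h/∂x = [(-0.9)·20 − (-0.3)·(-5)] / -1375 = +0.01418
∂h/∂y = [(-60)·(-0.3) − (-35)·(-0.9)] / -1375 = +0.009818
Flow = −∇h = (-0.01418 east, -0.009818 north), which points southwest.

SW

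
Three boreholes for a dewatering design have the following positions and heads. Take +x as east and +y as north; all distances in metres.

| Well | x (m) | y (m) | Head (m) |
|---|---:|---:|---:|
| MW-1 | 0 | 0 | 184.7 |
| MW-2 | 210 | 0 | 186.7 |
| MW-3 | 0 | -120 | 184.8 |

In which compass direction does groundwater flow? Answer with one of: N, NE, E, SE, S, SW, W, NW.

∂h/∂x = (186.7 − 184.7) / (210 − 0) = +0.009524
∂h/∂y = (184.8 − 184.7) / (-120 − 0) = -0.0008333
Flow = −∇h = (-0.009524 east, +0.0008333 north), which points west.

W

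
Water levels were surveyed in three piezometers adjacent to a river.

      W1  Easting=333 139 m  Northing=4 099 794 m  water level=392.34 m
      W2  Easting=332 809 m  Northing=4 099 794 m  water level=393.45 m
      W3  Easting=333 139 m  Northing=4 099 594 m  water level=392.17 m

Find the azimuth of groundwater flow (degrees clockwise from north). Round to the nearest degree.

104°

∂h/∂x = (393.45 − 392.34) / (332809 − 333139) = -0.003364
∂h/∂y = (392.17 − 392.34) / (4099594 − 4099794) = +0.0008500
Flow direction (−∇h) has components (+0.003364 E, -0.0008500 N).
Azimuth = atan2(E, N) = atan2(+0.003364, -0.0008500) = 104.2° ≈ 104°.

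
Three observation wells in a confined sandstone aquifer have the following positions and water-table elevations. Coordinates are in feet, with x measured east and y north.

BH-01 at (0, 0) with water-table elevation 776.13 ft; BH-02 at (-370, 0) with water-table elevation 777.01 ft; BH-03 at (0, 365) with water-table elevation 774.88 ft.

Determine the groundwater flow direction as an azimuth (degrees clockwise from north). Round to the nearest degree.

∂h/∂x = (777.01 − 776.13) / (-370 − 0) = -0.002378
∂h/∂y = (774.88 − 776.13) / (365 − 0) = -0.003425
Flow direction (−∇h) has components (+0.002378 E, +0.003425 N).
Azimuth = atan2(E, N) = atan2(+0.002378, +0.003425) = 34.8° ≈ 035°.

035°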